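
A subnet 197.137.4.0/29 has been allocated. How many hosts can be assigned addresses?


Host bits = 32 - 29 = 3
Total addresses = 2^3 = 8
Usable = total - 2 (network and broadcast)
Usable hosts: 6


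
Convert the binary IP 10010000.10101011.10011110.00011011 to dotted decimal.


10010000 = 144
10101011 = 171
10011110 = 158
00011011 = 27
IP: 144.171.158.27


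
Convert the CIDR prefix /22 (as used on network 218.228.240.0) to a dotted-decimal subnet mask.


/22 means 22 network bits, 10 host bits
Binary: 11111111111111111111110000000000
Mask: 255.255.252.0


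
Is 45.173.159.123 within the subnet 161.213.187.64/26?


Subnet network: 161.213.187.64
Test IP AND mask: 45.173.159.64
No, 45.173.159.123 is not in 161.213.187.64/26


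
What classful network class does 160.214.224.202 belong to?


First octet: 160
Binary: 10100000
10xxxxxx -> Class B (128-191)
Class B, default mask 255.255.0.0 (/16)


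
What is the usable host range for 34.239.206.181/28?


Network: 34.239.206.176
Broadcast: 34.239.206.191
First usable = network + 1
Last usable = broadcast - 1
Range: 34.239.206.177 to 34.239.206.190


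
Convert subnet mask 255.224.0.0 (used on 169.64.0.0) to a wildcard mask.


Subnet mask: 255.224.0.0
Wildcard = 255.255.255.255 - subnet mask
255 - 255 = 0
255 - 224 = 31
255 - 0 = 255
255 - 0 = 255
Wildcard: 0.31.255.255


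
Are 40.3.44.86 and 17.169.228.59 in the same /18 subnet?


Mask: 255.255.192.0
40.3.44.86 AND mask = 40.3.0.0
17.169.228.59 AND mask = 17.169.192.0
No, different subnets (40.3.0.0 vs 17.169.192.0)


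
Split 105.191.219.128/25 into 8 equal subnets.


New prefix = 25 + 3 = 28
Each subnet has 16 addresses
  105.191.219.128/28
  105.191.219.144/28
  105.191.219.160/28
  105.191.219.176/28
  105.191.219.192/28
  105.191.219.208/28
  105.191.219.224/28
  105.191.219.240/28
Subnets: 105.191.219.128/28, 105.191.219.144/28, 105.191.219.160/28, 105.191.219.176/28, 105.191.219.192/28, 105.191.219.208/28, 105.191.219.224/28, 105.191.219.240/28


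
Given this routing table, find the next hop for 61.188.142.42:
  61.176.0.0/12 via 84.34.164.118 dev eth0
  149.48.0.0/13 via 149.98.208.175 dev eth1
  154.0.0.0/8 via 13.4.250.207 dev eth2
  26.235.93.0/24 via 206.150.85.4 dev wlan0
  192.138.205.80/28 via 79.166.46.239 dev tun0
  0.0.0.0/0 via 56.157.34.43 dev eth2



Longest prefix match for 61.188.142.42:
  /12 61.176.0.0: MATCH
  /13 149.48.0.0: no
  /8 154.0.0.0: no
  /24 26.235.93.0: no
  /28 192.138.205.80: no
  /0 0.0.0.0: MATCH
Selected: next-hop 84.34.164.118 via eth0 (matched /12)


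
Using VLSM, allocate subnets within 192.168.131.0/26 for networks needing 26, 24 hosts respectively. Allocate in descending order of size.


26 hosts -> /27 (30 usable): 192.168.131.0/27
24 hosts -> /27 (30 usable): 192.168.131.32/27
Allocation: 192.168.131.0/27 (26 hosts, 30 usable); 192.168.131.32/27 (24 hosts, 30 usable)


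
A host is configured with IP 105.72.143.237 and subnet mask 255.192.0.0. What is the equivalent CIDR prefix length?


Binary: 11111111.11000000.00000000.00000000
Count leading 1s
Prefix: /10


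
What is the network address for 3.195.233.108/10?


IP:   00000011.11000011.11101001.01101100
Mask: 11111111.11000000.00000000.00000000
AND operation:
Net:  00000011.11000000.00000000.00000000
Network: 3.192.0.0/10


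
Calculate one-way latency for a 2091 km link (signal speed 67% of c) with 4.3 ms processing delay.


Speed = 0.67 * 3e5 km/s = 201000 km/s
Propagation delay = 2091 / 201000 = 0.0104 s = 10.403 ms
Processing delay = 4.3 ms
Total one-way latency = 14.703 ms


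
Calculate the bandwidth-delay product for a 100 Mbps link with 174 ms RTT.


BDP = bandwidth * RTT
= 100 Mbps * 174 ms
= 100 * 1e6 * 174 / 1000 bits
= 17400000 bits
= 2175000 bytes
= 2124.0234 KB
BDP = 17400000 bits (2175000 bytes)


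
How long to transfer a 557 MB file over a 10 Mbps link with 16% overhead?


Effective throughput = 10 * (1 - 16/100) = 8.4 Mbps
File size in Mb = 557 * 8 = 4456 Mb
Time = 4456 / 8.4
Time = 530.4762 seconds


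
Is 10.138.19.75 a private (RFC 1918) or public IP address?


RFC 1918 private ranges:
  10.0.0.0/8 (10.0.0.0 - 10.255.255.255)
  172.16.0.0/12 (172.16.0.0 - 172.31.255.255)
  192.168.0.0/16 (192.168.0.0 - 192.168.255.255)
Private (in 10.0.0.0/8)


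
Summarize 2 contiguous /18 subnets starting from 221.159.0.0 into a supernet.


Original prefix: /18
Number of subnets: 2 = 2^1
New prefix = 18 - 1 = 17
Supernet: 221.159.0.0/17


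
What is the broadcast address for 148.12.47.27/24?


Network: 148.12.47.0/24
Host bits = 8
Set all host bits to 1:
Broadcast: 148.12.47.255


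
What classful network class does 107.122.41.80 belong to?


First octet: 107
Binary: 01101011
0xxxxxxx -> Class A (1-126)
Class A, default mask 255.0.0.0 (/8)


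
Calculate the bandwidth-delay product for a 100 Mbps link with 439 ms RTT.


BDP = bandwidth * RTT
= 100 Mbps * 439 ms
= 100 * 1e6 * 439 / 1000 bits
= 43900000 bits
= 5487500 bytes
= 5358.8867 KB
BDP = 43900000 bits (5487500 bytes)


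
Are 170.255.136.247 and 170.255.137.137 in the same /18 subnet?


Mask: 255.255.192.0
170.255.136.247 AND mask = 170.255.128.0
170.255.137.137 AND mask = 170.255.128.0
Yes, same subnet (170.255.128.0)


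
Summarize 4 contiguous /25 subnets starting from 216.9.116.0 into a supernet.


Original prefix: /25
Number of subnets: 4 = 2^2
New prefix = 25 - 2 = 23
Supernet: 216.9.116.0/23


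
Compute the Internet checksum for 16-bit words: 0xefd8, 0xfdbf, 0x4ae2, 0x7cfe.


Sum all words (with carry folding):
+ 0xefd8 = 0xefd8
+ 0xfdbf = 0xed98
+ 0x4ae2 = 0x387b
+ 0x7cfe = 0xb579
One's complement: ~0xb579
Checksum = 0x4a86


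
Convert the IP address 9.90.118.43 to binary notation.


9 = 00001001
90 = 01011010
118 = 01110110
43 = 00101011
Binary: 00001001.01011010.01110110.00101011


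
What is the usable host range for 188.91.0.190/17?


Network: 188.91.0.0
Broadcast: 188.91.127.255
First usable = network + 1
Last usable = broadcast - 1
Range: 188.91.0.1 to 188.91.127.254


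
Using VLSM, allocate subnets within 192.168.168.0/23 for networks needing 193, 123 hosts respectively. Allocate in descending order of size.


193 hosts -> /24 (254 usable): 192.168.168.0/24
123 hosts -> /25 (126 usable): 192.168.169.0/25
Allocation: 192.168.168.0/24 (193 hosts, 254 usable); 192.168.169.0/25 (123 hosts, 126 usable)


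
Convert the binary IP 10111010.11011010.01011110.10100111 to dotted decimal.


10111010 = 186
11011010 = 218
01011110 = 94
10100111 = 167
IP: 186.218.94.167


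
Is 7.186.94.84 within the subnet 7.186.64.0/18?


Subnet network: 7.186.64.0
Test IP AND mask: 7.186.64.0
Yes, 7.186.94.84 is in 7.186.64.0/18


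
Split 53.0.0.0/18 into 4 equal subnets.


New prefix = 18 + 2 = 20
Each subnet has 4096 addresses
  53.0.0.0/20
  53.0.16.0/20
  53.0.32.0/20
  53.0.48.0/20
Subnets: 53.0.0.0/20, 53.0.16.0/20, 53.0.32.0/20, 53.0.48.0/20


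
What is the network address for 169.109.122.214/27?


IP:   10101001.01101101.01111010.11010110
Mask: 11111111.11111111.11111111.11100000
AND operation:
Net:  10101001.01101101.01111010.11000000
Network: 169.109.122.192/27


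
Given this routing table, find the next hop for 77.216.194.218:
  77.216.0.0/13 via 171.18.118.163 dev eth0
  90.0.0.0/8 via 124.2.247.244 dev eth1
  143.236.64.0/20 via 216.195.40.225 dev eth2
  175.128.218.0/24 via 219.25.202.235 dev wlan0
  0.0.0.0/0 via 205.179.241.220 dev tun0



Longest prefix match for 77.216.194.218:
  /13 77.216.0.0: MATCH
  /8 90.0.0.0: no
  /20 143.236.64.0: no
  /24 175.128.218.0: no
  /0 0.0.0.0: MATCH
Selected: next-hop 171.18.118.163 via eth0 (matched /13)


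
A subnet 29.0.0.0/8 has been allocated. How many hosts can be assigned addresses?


Host bits = 32 - 8 = 24
Total addresses = 2^24 = 16777216
Usable = total - 2 (network and broadcast)
Usable hosts: 16777214


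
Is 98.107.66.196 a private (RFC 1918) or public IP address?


RFC 1918 private ranges:
  10.0.0.0/8 (10.0.0.0 - 10.255.255.255)
  172.16.0.0/12 (172.16.0.0 - 172.31.255.255)
  192.168.0.0/16 (192.168.0.0 - 192.168.255.255)
Public (not in any RFC 1918 range)


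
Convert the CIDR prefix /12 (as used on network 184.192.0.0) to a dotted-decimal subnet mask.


/12 means 12 network bits, 20 host bits
Binary: 11111111111100000000000000000000
Mask: 255.240.0.0


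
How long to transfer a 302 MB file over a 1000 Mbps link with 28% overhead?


Effective throughput = 1000 * (1 - 28/100) = 720 Mbps
File size in Mb = 302 * 8 = 2416 Mb
Time = 2416 / 720
Time = 3.3556 seconds


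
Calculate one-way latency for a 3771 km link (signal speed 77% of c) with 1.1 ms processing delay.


Speed = 0.77 * 3e5 km/s = 231000 km/s
Propagation delay = 3771 / 231000 = 0.0163 s = 16.3247 ms
Processing delay = 1.1 ms
Total one-way latency = 17.4247 ms


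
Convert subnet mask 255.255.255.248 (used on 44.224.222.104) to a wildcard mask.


Subnet mask: 255.255.255.248
Wildcard = 255.255.255.255 - subnet mask
255 - 255 = 0
255 - 255 = 0
255 - 255 = 0
255 - 248 = 7
Wildcard: 0.0.0.7


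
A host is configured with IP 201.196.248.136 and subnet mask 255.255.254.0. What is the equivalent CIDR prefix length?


Binary: 11111111.11111111.11111110.00000000
Count leading 1s
Prefix: /23


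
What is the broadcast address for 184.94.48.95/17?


Network: 184.94.0.0/17
Host bits = 15
Set all host bits to 1:
Broadcast: 184.94.127.255


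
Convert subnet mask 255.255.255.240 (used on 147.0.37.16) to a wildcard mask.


Subnet mask: 255.255.255.240
Wildcard = 255.255.255.255 - subnet mask
255 - 255 = 0
255 - 255 = 0
255 - 255 = 0
255 - 240 = 15
Wildcard: 0.0.0.15


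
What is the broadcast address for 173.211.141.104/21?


Network: 173.211.136.0/21
Host bits = 11
Set all host bits to 1:
Broadcast: 173.211.143.255


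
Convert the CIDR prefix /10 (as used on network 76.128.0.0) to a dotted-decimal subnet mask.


/10 means 10 network bits, 22 host bits
Binary: 11111111110000000000000000000000
Mask: 255.192.0.0


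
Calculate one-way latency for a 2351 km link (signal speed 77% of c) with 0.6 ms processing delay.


Speed = 0.77 * 3e5 km/s = 231000 km/s
Propagation delay = 2351 / 231000 = 0.0102 s = 10.1775 ms
Processing delay = 0.6 ms
Total one-way latency = 10.7775 ms


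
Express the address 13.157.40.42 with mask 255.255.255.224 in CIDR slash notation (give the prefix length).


Binary: 11111111.11111111.11111111.11100000
Count leading 1s
Prefix: /27


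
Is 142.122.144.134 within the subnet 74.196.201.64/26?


Subnet network: 74.196.201.64
Test IP AND mask: 142.122.144.128
No, 142.122.144.134 is not in 74.196.201.64/26


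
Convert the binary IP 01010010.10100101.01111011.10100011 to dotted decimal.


01010010 = 82
10100101 = 165
01111011 = 123
10100011 = 163
IP: 82.165.123.163


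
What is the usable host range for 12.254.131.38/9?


Network: 12.128.0.0
Broadcast: 12.255.255.255
First usable = network + 1
Last usable = broadcast - 1
Range: 12.128.0.1 to 12.255.255.254


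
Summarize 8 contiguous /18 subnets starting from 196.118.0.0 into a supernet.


Original prefix: /18
Number of subnets: 8 = 2^3
New prefix = 18 - 3 = 15
Supernet: 196.118.0.0/15


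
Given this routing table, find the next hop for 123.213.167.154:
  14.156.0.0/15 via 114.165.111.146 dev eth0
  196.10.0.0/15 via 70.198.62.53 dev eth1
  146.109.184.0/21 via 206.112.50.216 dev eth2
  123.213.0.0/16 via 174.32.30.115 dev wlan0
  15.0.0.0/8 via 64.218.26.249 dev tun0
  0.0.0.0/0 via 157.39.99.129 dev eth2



Longest prefix match for 123.213.167.154:
  /15 14.156.0.0: no
  /15 196.10.0.0: no
  /21 146.109.184.0: no
  /16 123.213.0.0: MATCH
  /8 15.0.0.0: no
  /0 0.0.0.0: MATCH
Selected: next-hop 174.32.30.115 via wlan0 (matched /16)


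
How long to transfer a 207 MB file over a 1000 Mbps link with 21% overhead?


Effective throughput = 1000 * (1 - 21/100) = 790 Mbps
File size in Mb = 207 * 8 = 1656 Mb
Time = 1656 / 790
Time = 2.0962 seconds


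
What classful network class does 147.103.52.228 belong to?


First octet: 147
Binary: 10010011
10xxxxxx -> Class B (128-191)
Class B, default mask 255.255.0.0 (/16)


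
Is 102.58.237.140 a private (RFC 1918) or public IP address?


RFC 1918 private ranges:
  10.0.0.0/8 (10.0.0.0 - 10.255.255.255)
  172.16.0.0/12 (172.16.0.0 - 172.31.255.255)
  192.168.0.0/16 (192.168.0.0 - 192.168.255.255)
Public (not in any RFC 1918 range)


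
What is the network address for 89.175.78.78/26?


IP:   01011001.10101111.01001110.01001110
Mask: 11111111.11111111.11111111.11000000
AND operation:
Net:  01011001.10101111.01001110.01000000
Network: 89.175.78.64/26


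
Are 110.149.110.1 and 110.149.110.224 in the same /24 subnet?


Mask: 255.255.255.0
110.149.110.1 AND mask = 110.149.110.0
110.149.110.224 AND mask = 110.149.110.0
Yes, same subnet (110.149.110.0)


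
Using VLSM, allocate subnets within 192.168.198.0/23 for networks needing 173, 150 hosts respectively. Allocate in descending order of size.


173 hosts -> /24 (254 usable): 192.168.198.0/24
150 hosts -> /24 (254 usable): 192.168.199.0/24
Allocation: 192.168.198.0/24 (173 hosts, 254 usable); 192.168.199.0/24 (150 hosts, 254 usable)


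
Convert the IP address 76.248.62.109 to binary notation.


76 = 01001100
248 = 11111000
62 = 00111110
109 = 01101101
Binary: 01001100.11111000.00111110.01101101


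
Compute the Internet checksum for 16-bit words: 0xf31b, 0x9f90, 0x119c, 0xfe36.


Sum all words (with carry folding):
+ 0xf31b = 0xf31b
+ 0x9f90 = 0x92ac
+ 0x119c = 0xa448
+ 0xfe36 = 0xa27f
One's complement: ~0xa27f
Checksum = 0x5d80


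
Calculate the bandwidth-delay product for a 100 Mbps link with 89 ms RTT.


BDP = bandwidth * RTT
= 100 Mbps * 89 ms
= 100 * 1e6 * 89 / 1000 bits
= 8900000 bits
= 1112500 bytes
= 1086.4258 KB
BDP = 8900000 bits (1112500 bytes)


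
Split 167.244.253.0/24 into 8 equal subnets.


New prefix = 24 + 3 = 27
Each subnet has 32 addresses
  167.244.253.0/27
  167.244.253.32/27
  167.244.253.64/27
  167.244.253.96/27
  167.244.253.128/27
  167.244.253.160/27
  167.244.253.192/27
  167.244.253.224/27
Subnets: 167.244.253.0/27, 167.244.253.32/27, 167.244.253.64/27, 167.244.253.96/27, 167.244.253.128/27, 167.244.253.160/27, 167.244.253.192/27, 167.244.253.224/27


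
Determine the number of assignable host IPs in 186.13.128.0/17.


Host bits = 32 - 17 = 15
Total addresses = 2^15 = 32768
Usable = total - 2 (network and broadcast)
Usable hosts: 32766


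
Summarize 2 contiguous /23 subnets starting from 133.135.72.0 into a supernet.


Original prefix: /23
Number of subnets: 2 = 2^1
New prefix = 23 - 1 = 22
Supernet: 133.135.72.0/22


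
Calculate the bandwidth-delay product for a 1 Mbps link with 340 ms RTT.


BDP = bandwidth * RTT
= 1 Mbps * 340 ms
= 1 * 1e6 * 340 / 1000 bits
= 340000 bits
= 42500 bytes
= 41.5039 KB
BDP = 340000 bits (42500 bytes)


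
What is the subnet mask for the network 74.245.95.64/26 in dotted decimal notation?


/26 means 26 network bits, 6 host bits
Binary: 11111111111111111111111111000000
Mask: 255.255.255.192


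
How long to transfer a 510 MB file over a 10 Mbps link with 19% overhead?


Effective throughput = 10 * (1 - 19/100) = 8.1 Mbps
File size in Mb = 510 * 8 = 4080 Mb
Time = 4080 / 8.1
Time = 503.7037 seconds


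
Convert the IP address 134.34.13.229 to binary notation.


134 = 10000110
34 = 00100010
13 = 00001101
229 = 11100101
Binary: 10000110.00100010.00001101.11100101


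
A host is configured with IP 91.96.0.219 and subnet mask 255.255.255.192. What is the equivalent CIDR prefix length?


Binary: 11111111.11111111.11111111.11000000
Count leading 1s
Prefix: /26


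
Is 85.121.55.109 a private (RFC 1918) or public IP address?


RFC 1918 private ranges:
  10.0.0.0/8 (10.0.0.0 - 10.255.255.255)
  172.16.0.0/12 (172.16.0.0 - 172.31.255.255)
  192.168.0.0/16 (192.168.0.0 - 192.168.255.255)
Public (not in any RFC 1918 range)


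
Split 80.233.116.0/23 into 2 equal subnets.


New prefix = 23 + 1 = 24
Each subnet has 256 addresses
  80.233.116.0/24
  80.233.117.0/24
Subnets: 80.233.116.0/24, 80.233.117.0/24


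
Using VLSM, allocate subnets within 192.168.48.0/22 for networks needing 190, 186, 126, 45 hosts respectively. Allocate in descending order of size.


190 hosts -> /24 (254 usable): 192.168.48.0/24
186 hosts -> /24 (254 usable): 192.168.49.0/24
126 hosts -> /25 (126 usable): 192.168.50.0/25
45 hosts -> /26 (62 usable): 192.168.50.128/26
Allocation: 192.168.48.0/24 (190 hosts, 254 usable); 192.168.49.0/24 (186 hosts, 254 usable); 192.168.50.0/25 (126 hosts, 126 usable); 192.168.50.128/26 (45 hosts, 62 usable)


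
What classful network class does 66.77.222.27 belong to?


First octet: 66
Binary: 01000010
0xxxxxxx -> Class A (1-126)
Class A, default mask 255.0.0.0 (/8)


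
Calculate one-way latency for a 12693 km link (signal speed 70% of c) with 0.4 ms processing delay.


Speed = 0.7 * 3e5 km/s = 210000 km/s
Propagation delay = 12693 / 210000 = 0.0604 s = 60.4429 ms
Processing delay = 0.4 ms
Total one-way latency = 60.8429 ms


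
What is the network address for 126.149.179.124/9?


IP:   01111110.10010101.10110011.01111100
Mask: 11111111.10000000.00000000.00000000
AND operation:
Net:  01111110.10000000.00000000.00000000
Network: 126.128.0.0/9


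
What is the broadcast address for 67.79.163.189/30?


Network: 67.79.163.188/30
Host bits = 2
Set all host bits to 1:
Broadcast: 67.79.163.191


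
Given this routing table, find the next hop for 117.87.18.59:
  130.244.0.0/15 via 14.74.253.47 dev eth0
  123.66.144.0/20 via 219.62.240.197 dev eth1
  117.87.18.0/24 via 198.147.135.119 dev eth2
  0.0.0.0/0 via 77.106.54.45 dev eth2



Longest prefix match for 117.87.18.59:
  /15 130.244.0.0: no
  /20 123.66.144.0: no
  /24 117.87.18.0: MATCH
  /0 0.0.0.0: MATCH
Selected: next-hop 198.147.135.119 via eth2 (matched /24)


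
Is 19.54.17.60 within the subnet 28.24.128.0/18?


Subnet network: 28.24.128.0
Test IP AND mask: 19.54.0.0
No, 19.54.17.60 is not in 28.24.128.0/18


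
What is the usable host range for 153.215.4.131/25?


Network: 153.215.4.128
Broadcast: 153.215.4.255
First usable = network + 1
Last usable = broadcast - 1
Range: 153.215.4.129 to 153.215.4.254


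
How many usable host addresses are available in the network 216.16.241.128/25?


Host bits = 32 - 25 = 7
Total addresses = 2^7 = 128
Usable = total - 2 (network and broadcast)
Usable hosts: 126


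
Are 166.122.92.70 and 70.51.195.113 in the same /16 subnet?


Mask: 255.255.0.0
166.122.92.70 AND mask = 166.122.0.0
70.51.195.113 AND mask = 70.51.0.0
No, different subnets (166.122.0.0 vs 70.51.0.0)


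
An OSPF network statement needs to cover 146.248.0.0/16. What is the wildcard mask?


Subnet mask: 255.255.0.0
Wildcard = 255.255.255.255 - subnet mask
255 - 255 = 0
255 - 255 = 0
255 - 0 = 255
255 - 0 = 255
Wildcard: 0.0.255.255


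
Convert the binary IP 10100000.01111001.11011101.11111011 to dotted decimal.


10100000 = 160
01111001 = 121
11011101 = 221
11111011 = 251
IP: 160.121.221.251


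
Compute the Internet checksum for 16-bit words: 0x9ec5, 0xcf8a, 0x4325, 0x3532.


Sum all words (with carry folding):
+ 0x9ec5 = 0x9ec5
+ 0xcf8a = 0x6e50
+ 0x4325 = 0xb175
+ 0x3532 = 0xe6a7
One's complement: ~0xe6a7
Checksum = 0x1958


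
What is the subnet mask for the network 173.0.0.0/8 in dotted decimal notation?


/8 means 8 network bits, 24 host bits
Binary: 11111111000000000000000000000000
Mask: 255.0.0.0


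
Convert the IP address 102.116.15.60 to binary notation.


102 = 01100110
116 = 01110100
15 = 00001111
60 = 00111100
Binary: 01100110.01110100.00001111.00111100


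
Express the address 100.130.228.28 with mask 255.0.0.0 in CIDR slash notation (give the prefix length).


Binary: 11111111.00000000.00000000.00000000
Count leading 1s
Prefix: /8


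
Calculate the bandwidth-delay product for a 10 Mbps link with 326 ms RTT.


BDP = bandwidth * RTT
= 10 Mbps * 326 ms
= 10 * 1e6 * 326 / 1000 bits
= 3260000 bits
= 407500 bytes
= 397.9492 KB
BDP = 3260000 bits (407500 bytes)


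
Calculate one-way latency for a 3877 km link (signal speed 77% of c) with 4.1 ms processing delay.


Speed = 0.77 * 3e5 km/s = 231000 km/s
Propagation delay = 3877 / 231000 = 0.0168 s = 16.7835 ms
Processing delay = 4.1 ms
Total one-way latency = 20.8835 ms


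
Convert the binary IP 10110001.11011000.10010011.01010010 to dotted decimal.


10110001 = 177
11011000 = 216
10010011 = 147
01010010 = 82
IP: 177.216.147.82


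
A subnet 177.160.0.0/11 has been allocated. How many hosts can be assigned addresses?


Host bits = 32 - 11 = 21
Total addresses = 2^21 = 2097152
Usable = total - 2 (network and broadcast)
Usable hosts: 2097150


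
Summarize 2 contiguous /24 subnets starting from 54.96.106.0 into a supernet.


Original prefix: /24
Number of subnets: 2 = 2^1
New prefix = 24 - 1 = 23
Supernet: 54.96.106.0/23


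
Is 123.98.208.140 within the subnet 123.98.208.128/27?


Subnet network: 123.98.208.128
Test IP AND mask: 123.98.208.128
Yes, 123.98.208.140 is in 123.98.208.128/27


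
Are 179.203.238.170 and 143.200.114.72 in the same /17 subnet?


Mask: 255.255.128.0
179.203.238.170 AND mask = 179.203.128.0
143.200.114.72 AND mask = 143.200.0.0
No, different subnets (179.203.128.0 vs 143.200.0.0)


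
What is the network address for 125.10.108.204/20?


IP:   01111101.00001010.01101100.11001100
Mask: 11111111.11111111.11110000.00000000
AND operation:
Net:  01111101.00001010.01100000.00000000
Network: 125.10.96.0/20


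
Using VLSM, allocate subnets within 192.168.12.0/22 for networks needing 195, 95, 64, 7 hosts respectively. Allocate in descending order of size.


195 hosts -> /24 (254 usable): 192.168.12.0/24
95 hosts -> /25 (126 usable): 192.168.13.0/25
64 hosts -> /25 (126 usable): 192.168.13.128/25
7 hosts -> /28 (14 usable): 192.168.14.0/28
Allocation: 192.168.12.0/24 (195 hosts, 254 usable); 192.168.13.0/25 (95 hosts, 126 usable); 192.168.13.128/25 (64 hosts, 126 usable); 192.168.14.0/28 (7 hosts, 14 usable)


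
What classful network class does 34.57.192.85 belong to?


First octet: 34
Binary: 00100010
0xxxxxxx -> Class A (1-126)
Class A, default mask 255.0.0.0 (/8)


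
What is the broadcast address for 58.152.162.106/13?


Network: 58.152.0.0/13
Host bits = 19
Set all host bits to 1:
Broadcast: 58.159.255.255


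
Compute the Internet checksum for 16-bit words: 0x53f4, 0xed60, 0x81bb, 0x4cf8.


Sum all words (with carry folding):
+ 0x53f4 = 0x53f4
+ 0xed60 = 0x4155
+ 0x81bb = 0xc310
+ 0x4cf8 = 0x1009
One's complement: ~0x1009
Checksum = 0xeff6


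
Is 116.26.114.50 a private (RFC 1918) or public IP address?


RFC 1918 private ranges:
  10.0.0.0/8 (10.0.0.0 - 10.255.255.255)
  172.16.0.0/12 (172.16.0.0 - 172.31.255.255)
  192.168.0.0/16 (192.168.0.0 - 192.168.255.255)
Public (not in any RFC 1918 range)


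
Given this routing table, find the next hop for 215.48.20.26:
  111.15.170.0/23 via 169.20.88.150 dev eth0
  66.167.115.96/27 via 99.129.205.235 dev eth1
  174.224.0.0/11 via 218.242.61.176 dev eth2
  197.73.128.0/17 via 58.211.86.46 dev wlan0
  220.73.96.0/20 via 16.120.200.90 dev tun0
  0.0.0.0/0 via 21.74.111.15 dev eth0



Longest prefix match for 215.48.20.26:
  /23 111.15.170.0: no
  /27 66.167.115.96: no
  /11 174.224.0.0: no
  /17 197.73.128.0: no
  /20 220.73.96.0: no
  /0 0.0.0.0: MATCH
Selected: next-hop 21.74.111.15 via eth0 (matched /0)


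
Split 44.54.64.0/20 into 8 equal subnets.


New prefix = 20 + 3 = 23
Each subnet has 512 addresses
  44.54.64.0/23
  44.54.66.0/23
  44.54.68.0/23
  44.54.70.0/23
  44.54.72.0/23
  44.54.74.0/23
  44.54.76.0/23
  44.54.78.0/23
Subnets: 44.54.64.0/23, 44.54.66.0/23, 44.54.68.0/23, 44.54.70.0/23, 44.54.72.0/23, 44.54.74.0/23, 44.54.76.0/23, 44.54.78.0/23


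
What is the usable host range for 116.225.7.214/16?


Network: 116.225.0.0
Broadcast: 116.225.255.255
First usable = network + 1
Last usable = broadcast - 1
Range: 116.225.0.1 to 116.225.255.254


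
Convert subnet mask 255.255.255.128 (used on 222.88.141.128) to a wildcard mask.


Subnet mask: 255.255.255.128
Wildcard = 255.255.255.255 - subnet mask
255 - 255 = 0
255 - 255 = 0
255 - 255 = 0
255 - 128 = 127
Wildcard: 0.0.0.127


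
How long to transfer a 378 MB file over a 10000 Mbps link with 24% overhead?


Effective throughput = 10000 * (1 - 24/100) = 7600 Mbps
File size in Mb = 378 * 8 = 3024 Mb
Time = 3024 / 7600
Time = 0.3979 seconds


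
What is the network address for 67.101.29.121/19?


IP:   01000011.01100101.00011101.01111001
Mask: 11111111.11111111.11100000.00000000
AND operation:
Net:  01000011.01100101.00000000.00000000
Network: 67.101.0.0/19


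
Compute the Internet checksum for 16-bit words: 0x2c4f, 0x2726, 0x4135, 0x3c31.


Sum all words (with carry folding):
+ 0x2c4f = 0x2c4f
+ 0x2726 = 0x5375
+ 0x4135 = 0x94aa
+ 0x3c31 = 0xd0db
One's complement: ~0xd0db
Checksum = 0x2f24


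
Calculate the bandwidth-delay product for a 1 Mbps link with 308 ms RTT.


BDP = bandwidth * RTT
= 1 Mbps * 308 ms
= 1 * 1e6 * 308 / 1000 bits
= 308000 bits
= 38500 bytes
= 37.5977 KB
BDP = 308000 bits (38500 bytes)


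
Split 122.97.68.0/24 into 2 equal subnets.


New prefix = 24 + 1 = 25
Each subnet has 128 addresses
  122.97.68.0/25
  122.97.68.128/25
Subnets: 122.97.68.0/25, 122.97.68.128/25


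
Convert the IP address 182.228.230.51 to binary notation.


182 = 10110110
228 = 11100100
230 = 11100110
51 = 00110011
Binary: 10110110.11100100.11100110.00110011


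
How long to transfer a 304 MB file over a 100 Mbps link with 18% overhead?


Effective throughput = 100 * (1 - 18/100) = 82 Mbps
File size in Mb = 304 * 8 = 2432 Mb
Time = 2432 / 82
Time = 29.6585 seconds


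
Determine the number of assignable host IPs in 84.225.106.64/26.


Host bits = 32 - 26 = 6
Total addresses = 2^6 = 64
Usable = total - 2 (network and broadcast)
Usable hosts: 62


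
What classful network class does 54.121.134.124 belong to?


First octet: 54
Binary: 00110110
0xxxxxxx -> Class A (1-126)
Class A, default mask 255.0.0.0 (/8)


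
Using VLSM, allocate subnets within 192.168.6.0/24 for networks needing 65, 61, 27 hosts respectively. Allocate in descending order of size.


65 hosts -> /25 (126 usable): 192.168.6.0/25
61 hosts -> /26 (62 usable): 192.168.6.128/26
27 hosts -> /27 (30 usable): 192.168.6.192/27
Allocation: 192.168.6.0/25 (65 hosts, 126 usable); 192.168.6.128/26 (61 hosts, 62 usable); 192.168.6.192/27 (27 hosts, 30 usable)


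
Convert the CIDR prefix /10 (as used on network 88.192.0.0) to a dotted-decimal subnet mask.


/10 means 10 network bits, 22 host bits
Binary: 11111111110000000000000000000000
Mask: 255.192.0.0


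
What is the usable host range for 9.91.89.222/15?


Network: 9.90.0.0
Broadcast: 9.91.255.255
First usable = network + 1
Last usable = broadcast - 1
Range: 9.90.0.1 to 9.91.255.254


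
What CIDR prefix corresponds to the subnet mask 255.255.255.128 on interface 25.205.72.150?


Binary: 11111111.11111111.11111111.10000000
Count leading 1s
Prefix: /25


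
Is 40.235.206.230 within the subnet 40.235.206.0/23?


Subnet network: 40.235.206.0
Test IP AND mask: 40.235.206.0
Yes, 40.235.206.230 is in 40.235.206.0/23


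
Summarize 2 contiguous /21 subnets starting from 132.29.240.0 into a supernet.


Original prefix: /21
Number of subnets: 2 = 2^1
New prefix = 21 - 1 = 20
Supernet: 132.29.240.0/20


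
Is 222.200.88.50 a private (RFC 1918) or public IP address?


RFC 1918 private ranges:
  10.0.0.0/8 (10.0.0.0 - 10.255.255.255)
  172.16.0.0/12 (172.16.0.0 - 172.31.255.255)
  192.168.0.0/16 (192.168.0.0 - 192.168.255.255)
Public (not in any RFC 1918 range)


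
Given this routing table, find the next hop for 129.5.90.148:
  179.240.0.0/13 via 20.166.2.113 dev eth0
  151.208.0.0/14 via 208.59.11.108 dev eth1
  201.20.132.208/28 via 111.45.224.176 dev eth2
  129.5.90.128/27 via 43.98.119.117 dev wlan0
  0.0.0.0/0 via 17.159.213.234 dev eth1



Longest prefix match for 129.5.90.148:
  /13 179.240.0.0: no
  /14 151.208.0.0: no
  /28 201.20.132.208: no
  /27 129.5.90.128: MATCH
  /0 0.0.0.0: MATCH
Selected: next-hop 43.98.119.117 via wlan0 (matched /27)


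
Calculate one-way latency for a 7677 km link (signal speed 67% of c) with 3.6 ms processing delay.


Speed = 0.67 * 3e5 km/s = 201000 km/s
Propagation delay = 7677 / 201000 = 0.0382 s = 38.194 ms
Processing delay = 3.6 ms
Total one-way latency = 41.794 ms


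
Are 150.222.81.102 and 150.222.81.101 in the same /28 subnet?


Mask: 255.255.255.240
150.222.81.102 AND mask = 150.222.81.96
150.222.81.101 AND mask = 150.222.81.96
Yes, same subnet (150.222.81.96)


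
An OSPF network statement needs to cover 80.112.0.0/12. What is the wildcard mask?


Subnet mask: 255.240.0.0
Wildcard = 255.255.255.255 - subnet mask
255 - 255 = 0
255 - 240 = 15
255 - 0 = 255
255 - 0 = 255
Wildcard: 0.15.255.255


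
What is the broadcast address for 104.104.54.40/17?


Network: 104.104.0.0/17
Host bits = 15
Set all host bits to 1:
Broadcast: 104.104.127.255


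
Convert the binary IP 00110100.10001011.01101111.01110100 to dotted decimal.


00110100 = 52
10001011 = 139
01101111 = 111
01110100 = 116
IP: 52.139.111.116


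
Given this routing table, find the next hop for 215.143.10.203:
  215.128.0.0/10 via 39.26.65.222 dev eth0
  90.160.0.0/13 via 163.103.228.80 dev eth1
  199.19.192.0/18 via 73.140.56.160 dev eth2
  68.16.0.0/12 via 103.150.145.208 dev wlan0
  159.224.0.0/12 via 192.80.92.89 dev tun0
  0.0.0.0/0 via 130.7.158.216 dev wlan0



Longest prefix match for 215.143.10.203:
  /10 215.128.0.0: MATCH
  /13 90.160.0.0: no
  /18 199.19.192.0: no
  /12 68.16.0.0: no
  /12 159.224.0.0: no
  /0 0.0.0.0: MATCH
Selected: next-hop 39.26.65.222 via eth0 (matched /10)


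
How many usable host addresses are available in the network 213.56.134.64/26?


Host bits = 32 - 26 = 6
Total addresses = 2^6 = 64
Usable = total - 2 (network and broadcast)
Usable hosts: 62


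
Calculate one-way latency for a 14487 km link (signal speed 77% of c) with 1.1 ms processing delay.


Speed = 0.77 * 3e5 km/s = 231000 km/s
Propagation delay = 14487 / 231000 = 0.0627 s = 62.7143 ms
Processing delay = 1.1 ms
Total one-way latency = 63.8143 ms


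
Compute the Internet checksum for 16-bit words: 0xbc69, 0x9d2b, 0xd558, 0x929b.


Sum all words (with carry folding):
+ 0xbc69 = 0xbc69
+ 0x9d2b = 0x5995
+ 0xd558 = 0x2eee
+ 0x929b = 0xc189
One's complement: ~0xc189
Checksum = 0x3e76


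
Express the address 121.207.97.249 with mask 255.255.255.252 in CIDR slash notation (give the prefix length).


Binary: 11111111.11111111.11111111.11111100
Count leading 1s
Prefix: /30


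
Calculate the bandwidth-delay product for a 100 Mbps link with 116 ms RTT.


BDP = bandwidth * RTT
= 100 Mbps * 116 ms
= 100 * 1e6 * 116 / 1000 bits
= 11600000 bits
= 1450000 bytes
= 1416.0156 KB
BDP = 11600000 bits (1450000 bytes)


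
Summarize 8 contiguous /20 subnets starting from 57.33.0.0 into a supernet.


Original prefix: /20
Number of subnets: 8 = 2^3
New prefix = 20 - 3 = 17
Supernet: 57.33.0.0/17


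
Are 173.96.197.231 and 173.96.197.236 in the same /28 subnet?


Mask: 255.255.255.240
173.96.197.231 AND mask = 173.96.197.224
173.96.197.236 AND mask = 173.96.197.224
Yes, same subnet (173.96.197.224)


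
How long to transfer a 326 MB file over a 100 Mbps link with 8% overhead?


Effective throughput = 100 * (1 - 8/100) = 92 Mbps
File size in Mb = 326 * 8 = 2608 Mb
Time = 2608 / 92
Time = 28.3478 seconds


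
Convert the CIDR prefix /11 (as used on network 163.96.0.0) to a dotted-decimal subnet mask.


/11 means 11 network bits, 21 host bits
Binary: 11111111111000000000000000000000
Mask: 255.224.0.0


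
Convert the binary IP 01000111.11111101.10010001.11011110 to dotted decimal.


01000111 = 71
11111101 = 253
10010001 = 145
11011110 = 222
IP: 71.253.145.222


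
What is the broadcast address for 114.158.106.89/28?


Network: 114.158.106.80/28
Host bits = 4
Set all host bits to 1:
Broadcast: 114.158.106.95


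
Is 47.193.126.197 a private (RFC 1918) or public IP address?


RFC 1918 private ranges:
  10.0.0.0/8 (10.0.0.0 - 10.255.255.255)
  172.16.0.0/12 (172.16.0.0 - 172.31.255.255)
  192.168.0.0/16 (192.168.0.0 - 192.168.255.255)
Public (not in any RFC 1918 range)


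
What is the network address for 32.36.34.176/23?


IP:   00100000.00100100.00100010.10110000
Mask: 11111111.11111111.11111110.00000000
AND operation:
Net:  00100000.00100100.00100010.00000000
Network: 32.36.34.0/23


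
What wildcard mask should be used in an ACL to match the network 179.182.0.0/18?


Subnet mask: 255.255.192.0
Wildcard = 255.255.255.255 - subnet mask
255 - 255 = 0
255 - 255 = 0
255 - 192 = 63
255 - 0 = 255
Wildcard: 0.0.63.255


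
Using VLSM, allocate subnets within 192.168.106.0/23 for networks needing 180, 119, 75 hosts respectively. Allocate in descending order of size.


180 hosts -> /24 (254 usable): 192.168.106.0/24
119 hosts -> /25 (126 usable): 192.168.107.0/25
75 hosts -> /25 (126 usable): 192.168.107.128/25
Allocation: 192.168.106.0/24 (180 hosts, 254 usable); 192.168.107.0/25 (119 hosts, 126 usable); 192.168.107.128/25 (75 hosts, 126 usable)


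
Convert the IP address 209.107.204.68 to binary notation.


209 = 11010001
107 = 01101011
204 = 11001100
68 = 01000100
Binary: 11010001.01101011.11001100.01000100


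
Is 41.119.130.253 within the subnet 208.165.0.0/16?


Subnet network: 208.165.0.0
Test IP AND mask: 41.119.0.0
No, 41.119.130.253 is not in 208.165.0.0/16


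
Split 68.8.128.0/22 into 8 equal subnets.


New prefix = 22 + 3 = 25
Each subnet has 128 addresses
  68.8.128.0/25
  68.8.128.128/25
  68.8.129.0/25
  68.8.129.128/25
  68.8.130.0/25
  68.8.130.128/25
  68.8.131.0/25
  68.8.131.128/25
Subnets: 68.8.128.0/25, 68.8.128.128/25, 68.8.129.0/25, 68.8.129.128/25, 68.8.130.0/25, 68.8.130.128/25, 68.8.131.0/25, 68.8.131.128/25


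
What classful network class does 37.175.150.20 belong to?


First octet: 37
Binary: 00100101
0xxxxxxx -> Class A (1-126)
Class A, default mask 255.0.0.0 (/8)


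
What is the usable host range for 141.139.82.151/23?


Network: 141.139.82.0
Broadcast: 141.139.83.255
First usable = network + 1
Last usable = broadcast - 1
Range: 141.139.82.1 to 141.139.83.254


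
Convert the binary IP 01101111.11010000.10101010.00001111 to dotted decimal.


01101111 = 111
11010000 = 208
10101010 = 170
00001111 = 15
IP: 111.208.170.15


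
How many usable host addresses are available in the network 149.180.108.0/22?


Host bits = 32 - 22 = 10
Total addresses = 2^10 = 1024
Usable = total - 2 (network and broadcast)
Usable hosts: 1022


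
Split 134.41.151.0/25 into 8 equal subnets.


New prefix = 25 + 3 = 28
Each subnet has 16 addresses
  134.41.151.0/28
  134.41.151.16/28
  134.41.151.32/28
  134.41.151.48/28
  134.41.151.64/28
  134.41.151.80/28
  134.41.151.96/28
  134.41.151.112/28
Subnets: 134.41.151.0/28, 134.41.151.16/28, 134.41.151.32/28, 134.41.151.48/28, 134.41.151.64/28, 134.41.151.80/28, 134.41.151.96/28, 134.41.151.112/28


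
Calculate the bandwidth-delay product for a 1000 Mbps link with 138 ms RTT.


BDP = bandwidth * RTT
= 1000 Mbps * 138 ms
= 1000 * 1e6 * 138 / 1000 bits
= 138000000 bits
= 17250000 bytes
= 16845.7031 KB
BDP = 138000000 bits (17250000 bytes)


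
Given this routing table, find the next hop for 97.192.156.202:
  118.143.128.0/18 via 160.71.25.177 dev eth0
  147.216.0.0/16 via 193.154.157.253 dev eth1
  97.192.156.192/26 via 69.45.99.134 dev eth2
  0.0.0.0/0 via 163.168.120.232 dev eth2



Longest prefix match for 97.192.156.202:
  /18 118.143.128.0: no
  /16 147.216.0.0: no
  /26 97.192.156.192: MATCH
  /0 0.0.0.0: MATCH
Selected: next-hop 69.45.99.134 via eth2 (matched /26)


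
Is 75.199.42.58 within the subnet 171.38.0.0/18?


Subnet network: 171.38.0.0
Test IP AND mask: 75.199.0.0
No, 75.199.42.58 is not in 171.38.0.0/18


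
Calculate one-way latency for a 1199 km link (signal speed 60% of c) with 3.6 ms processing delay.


Speed = 0.6 * 3e5 km/s = 180000 km/s
Propagation delay = 1199 / 180000 = 0.0067 s = 6.6611 ms
Processing delay = 3.6 ms
Total one-way latency = 10.2611 ms


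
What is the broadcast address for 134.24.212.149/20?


Network: 134.24.208.0/20
Host bits = 12
Set all host bits to 1:
Broadcast: 134.24.223.255


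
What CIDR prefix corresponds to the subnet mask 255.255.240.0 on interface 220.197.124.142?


Binary: 11111111.11111111.11110000.00000000
Count leading 1s
Prefix: /20


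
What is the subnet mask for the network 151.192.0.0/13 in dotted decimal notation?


/13 means 13 network bits, 19 host bits
Binary: 11111111111110000000000000000000
Mask: 255.248.0.0


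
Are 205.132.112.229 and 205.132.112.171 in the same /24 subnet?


Mask: 255.255.255.0
205.132.112.229 AND mask = 205.132.112.0
205.132.112.171 AND mask = 205.132.112.0
Yes, same subnet (205.132.112.0)


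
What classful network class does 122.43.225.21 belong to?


First octet: 122
Binary: 01111010
0xxxxxxx -> Class A (1-126)
Class A, default mask 255.0.0.0 (/8)


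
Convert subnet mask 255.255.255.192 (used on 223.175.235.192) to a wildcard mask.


Subnet mask: 255.255.255.192
Wildcard = 255.255.255.255 - subnet mask
255 - 255 = 0
255 - 255 = 0
255 - 255 = 0
255 - 192 = 63
Wildcard: 0.0.0.63


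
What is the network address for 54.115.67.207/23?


IP:   00110110.01110011.01000011.11001111
Mask: 11111111.11111111.11111110.00000000
AND operation:
Net:  00110110.01110011.01000010.00000000
Network: 54.115.66.0/23


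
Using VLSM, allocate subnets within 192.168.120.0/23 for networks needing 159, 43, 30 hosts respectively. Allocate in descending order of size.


159 hosts -> /24 (254 usable): 192.168.120.0/24
43 hosts -> /26 (62 usable): 192.168.121.0/26
30 hosts -> /27 (30 usable): 192.168.121.64/27
Allocation: 192.168.120.0/24 (159 hosts, 254 usable); 192.168.121.0/26 (43 hosts, 62 usable); 192.168.121.64/27 (30 hosts, 30 usable)


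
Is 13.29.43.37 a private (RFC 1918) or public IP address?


RFC 1918 private ranges:
  10.0.0.0/8 (10.0.0.0 - 10.255.255.255)
  172.16.0.0/12 (172.16.0.0 - 172.31.255.255)
  192.168.0.0/16 (192.168.0.0 - 192.168.255.255)
Public (not in any RFC 1918 range)


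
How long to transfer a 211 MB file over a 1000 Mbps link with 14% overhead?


Effective throughput = 1000 * (1 - 14/100) = 860 Mbps
File size in Mb = 211 * 8 = 1688 Mb
Time = 1688 / 860
Time = 1.9628 seconds


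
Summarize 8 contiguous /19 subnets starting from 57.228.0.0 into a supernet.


Original prefix: /19
Number of subnets: 8 = 2^3
New prefix = 19 - 3 = 16
Supernet: 57.228.0.0/16


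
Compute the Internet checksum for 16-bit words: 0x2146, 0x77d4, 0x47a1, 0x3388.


Sum all words (with carry folding):
+ 0x2146 = 0x2146
+ 0x77d4 = 0x991a
+ 0x47a1 = 0xe0bb
+ 0x3388 = 0x1444
One's complement: ~0x1444
Checksum = 0xebbb


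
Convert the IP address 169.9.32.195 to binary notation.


169 = 10101001
9 = 00001001
32 = 00100000
195 = 11000011
Binary: 10101001.00001001.00100000.11000011


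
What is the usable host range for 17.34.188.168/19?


Network: 17.34.160.0
Broadcast: 17.34.191.255
First usable = network + 1
Last usable = broadcast - 1
Range: 17.34.160.1 to 17.34.191.254


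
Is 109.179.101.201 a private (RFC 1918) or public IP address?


RFC 1918 private ranges:
  10.0.0.0/8 (10.0.0.0 - 10.255.255.255)
  172.16.0.0/12 (172.16.0.0 - 172.31.255.255)
  192.168.0.0/16 (192.168.0.0 - 192.168.255.255)
Public (not in any RFC 1918 range)
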